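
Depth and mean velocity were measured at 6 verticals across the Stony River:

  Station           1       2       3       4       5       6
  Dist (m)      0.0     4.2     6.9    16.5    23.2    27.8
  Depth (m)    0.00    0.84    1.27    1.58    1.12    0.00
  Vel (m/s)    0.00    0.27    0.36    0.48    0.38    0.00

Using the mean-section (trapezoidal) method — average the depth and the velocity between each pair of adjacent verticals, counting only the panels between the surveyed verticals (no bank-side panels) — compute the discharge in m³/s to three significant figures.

Panel 1-2: Δb = 4.2 m, d̄ = (0.00+0.84)/2 = 0.42, v̄ = (0.00+0.27)/2 = 0.135 → q = 4.2×0.42×0.135 = 0.2381 m³/s
Panel 2-3: Δb = 2.7 m, d̄ = (0.84+1.27)/2 = 1.055, v̄ = (0.27+0.36)/2 = 0.315 → q = 2.7×1.055×0.315 = 0.8973 m³/s
Panel 3-4: Δb = 9.6 m, d̄ = (1.27+1.58)/2 = 1.425, v̄ = (0.36+0.48)/2 = 0.42 → q = 9.6×1.425×0.42 = 5.746 m³/s
Panel 4-5: Δb = 6.7 m, d̄ = (1.58+1.12)/2 = 1.35, v̄ = (0.48+0.38)/2 = 0.43 → q = 6.7×1.35×0.43 = 3.889 m³/s
Panel 5-6: Δb = 4.6 m, d̄ = (1.12+0.00)/2 = 0.56, v̄ = (0.38+0.00)/2 = 0.19 → q = 4.6×0.56×0.19 = 0.4894 m³/s
Q = Σ q = 11.26 m³/s

11.3 m³/s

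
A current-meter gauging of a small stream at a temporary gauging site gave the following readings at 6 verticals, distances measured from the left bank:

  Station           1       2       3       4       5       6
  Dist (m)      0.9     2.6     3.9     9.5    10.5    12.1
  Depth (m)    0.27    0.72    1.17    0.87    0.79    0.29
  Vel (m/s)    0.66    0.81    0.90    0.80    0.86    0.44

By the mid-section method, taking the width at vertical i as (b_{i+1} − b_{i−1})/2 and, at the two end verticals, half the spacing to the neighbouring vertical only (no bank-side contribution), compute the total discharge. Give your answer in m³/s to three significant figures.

w_1 = (2.6 − 0.9)/2 = 0.85 m; q_1 = 0.66 × 0.27 × 0.85 = 0.1515 m³/s
w_2 = (3.9 − 0.9)/2 = 1.5 m; q_2 = 0.81 × 0.72 × 1.5 = 0.8748 m³/s
w_3 = (9.5 − 2.6)/2 = 3.45 m; q_3 = 0.90 × 1.17 × 3.45 = 3.633 m³/s
w_4 = (10.5 − 3.9)/2 = 3.3 m; q_4 = 0.80 × 0.87 × 3.3 = 2.297 m³/s
w_5 = (12.1 − 9.5)/2 = 1.3 m; q_5 = 0.86 × 0.79 × 1.3 = 0.8832 m³/s
w_6 = (12.1 − 10.5)/2 = 0.8 m; q_6 = 0.44 × 0.29 × 0.8 = 0.1021 m³/s
Q = Σ qᵢ = 7.941 m³/s

7.94 m³/s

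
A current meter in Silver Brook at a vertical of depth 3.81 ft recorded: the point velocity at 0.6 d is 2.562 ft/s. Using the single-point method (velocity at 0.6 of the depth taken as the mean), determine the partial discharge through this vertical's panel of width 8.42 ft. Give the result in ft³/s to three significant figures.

v̄ = v₀.₆ = 2.562 ft/s
q = v̄ × d × w = 2.562 × 3.81 × 8.42 = 82.19 ft³/s

82.2 ft³/s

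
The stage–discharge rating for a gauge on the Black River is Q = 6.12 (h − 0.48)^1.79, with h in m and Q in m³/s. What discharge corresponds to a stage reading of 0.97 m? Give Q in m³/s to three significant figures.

1.71 m³/s

Q = 6.12 × (0.97 − 0.48)^1.79 = 6.12 × 0.49^1.79 = 1.707 m³/s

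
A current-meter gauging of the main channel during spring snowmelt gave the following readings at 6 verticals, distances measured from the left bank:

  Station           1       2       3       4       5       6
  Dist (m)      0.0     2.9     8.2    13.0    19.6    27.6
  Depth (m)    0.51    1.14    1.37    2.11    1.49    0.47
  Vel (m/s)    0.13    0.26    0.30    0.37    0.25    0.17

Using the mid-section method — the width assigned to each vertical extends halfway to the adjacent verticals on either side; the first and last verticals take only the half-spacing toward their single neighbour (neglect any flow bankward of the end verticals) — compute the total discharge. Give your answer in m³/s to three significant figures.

10.9 m³/s

w_1 = (2.9 − 0.0)/2 = 1.45 m; q_1 = 0.13 × 0.51 × 1.45 = 0.09614 m³/s
w_2 = (8.2 − 0.0)/2 = 4.1 m; q_2 = 0.26 × 1.14 × 4.1 = 1.215 m³/s
w_3 = (13.0 − 2.9)/2 = 5.05 m; q_3 = 0.30 × 1.37 × 5.05 = 2.076 m³/s
w_4 = (19.6 − 8.2)/2 = 5.7 m; q_4 = 0.37 × 2.11 × 5.7 = 4.450 m³/s
w_5 = (27.6 − 13.0)/2 = 7.3 m; q_5 = 0.25 × 1.49 × 7.3 = 2.719 m³/s
w_6 = (27.6 − 19.6)/2 = 4 m; q_6 = 0.17 × 0.47 × 4 = 0.3196 m³/s
Q = Σ qᵢ = 10.88 m³/s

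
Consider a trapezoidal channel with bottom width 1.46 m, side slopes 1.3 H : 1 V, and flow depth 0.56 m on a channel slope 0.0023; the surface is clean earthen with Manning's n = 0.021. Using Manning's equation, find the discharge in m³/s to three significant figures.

A = (b + z·y)·y = (1.46 + 1.3×0.56)×0.56 = 1.225 m²
P = b + 2y√(1+z²) = 1.46 + 2×0.56×√(1+1.3²) = 3.297 m
R = A/P = 1.225/3.297 = 0.3716 m
Q = (1/n)·A·R^(2/3)·S^(1/2) = (1/0.021) × 1.225 × 0.3716^(2/3) × 0.0023^(1/2) = 1.446 m³/s

1.45 m³/s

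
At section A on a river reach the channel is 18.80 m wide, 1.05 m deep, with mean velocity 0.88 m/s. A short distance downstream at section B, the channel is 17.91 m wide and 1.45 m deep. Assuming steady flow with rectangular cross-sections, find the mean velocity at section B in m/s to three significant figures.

0.669 m/s

Q = A₁V₁ = (18.80×1.05) × 0.88 = 17.37 m³/s
A₂ = 17.91 × 1.45 = 25.97 m²
V₂ = Q/A₂ = 17.37/25.97 = 0.6689 m/s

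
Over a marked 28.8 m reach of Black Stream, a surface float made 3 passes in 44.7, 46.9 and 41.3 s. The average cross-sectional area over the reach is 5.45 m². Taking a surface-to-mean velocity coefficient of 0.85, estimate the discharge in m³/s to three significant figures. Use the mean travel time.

3.01 m³/s

t̄ = (44.7 + 46.9 + 41.3) / 3 = 44.3 s
v_surface = L / t̄ = 28.8 / 44.3 = 0.6501 m/s
v_mean = 0.85 × 0.6501 = 0.5526 m/s
Q = A × v_mean = 5.45 × 0.5526 = 3.012 m³/s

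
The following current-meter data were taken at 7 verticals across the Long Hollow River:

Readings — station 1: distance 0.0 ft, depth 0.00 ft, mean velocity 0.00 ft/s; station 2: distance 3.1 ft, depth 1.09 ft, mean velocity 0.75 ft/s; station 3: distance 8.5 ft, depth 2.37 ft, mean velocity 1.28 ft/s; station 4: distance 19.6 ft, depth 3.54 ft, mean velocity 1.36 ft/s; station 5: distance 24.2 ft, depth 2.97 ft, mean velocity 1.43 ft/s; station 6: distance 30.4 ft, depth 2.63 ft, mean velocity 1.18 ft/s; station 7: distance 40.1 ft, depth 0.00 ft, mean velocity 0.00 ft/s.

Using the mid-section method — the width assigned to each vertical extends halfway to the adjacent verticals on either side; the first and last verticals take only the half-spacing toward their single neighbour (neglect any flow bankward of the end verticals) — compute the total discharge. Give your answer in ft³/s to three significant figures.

w_2 = (8.5 − 0.0)/2 = 4.25 ft; q_2 = 0.75 × 1.09 × 4.25 = 3.474 ft³/s
w_3 = (19.6 − 3.1)/2 = 8.25 ft; q_3 = 1.28 × 2.37 × 8.25 = 25.03 ft³/s
w_4 = (24.2 − 8.5)/2 = 7.85 ft; q_4 = 1.36 × 3.54 × 7.85 = 37.79 ft³/s
w_5 = (30.4 − 19.6)/2 = 5.4 ft; q_5 = 1.43 × 2.97 × 5.4 = 22.93 ft³/s
w_6 = (40.1 − 24.2)/2 = 7.95 ft; q_6 = 1.18 × 2.63 × 7.95 = 24.67 ft³/s
Stations 1, 7 contribute zero (depth or velocity is 0).
Q = Σ qᵢ = 113.9 ft³/s

114 ft³/s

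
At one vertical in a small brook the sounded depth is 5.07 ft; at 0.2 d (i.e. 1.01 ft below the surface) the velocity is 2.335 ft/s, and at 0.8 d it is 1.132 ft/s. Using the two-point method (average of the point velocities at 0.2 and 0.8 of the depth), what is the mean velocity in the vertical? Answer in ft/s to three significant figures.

1.73 ft/s

v̄ = (2.335 + 1.132) / 2 = 1.734 ft/s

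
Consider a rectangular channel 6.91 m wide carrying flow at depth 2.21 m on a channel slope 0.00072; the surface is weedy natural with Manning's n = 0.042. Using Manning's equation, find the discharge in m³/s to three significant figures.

A = b·y = 6.91 × 2.21 = 15.27 m²
P = b + 2y = 6.91 + 2×2.21 = 11.33 m
R = A/P = 15.27/11.33 = 1.348 m
Q = (1/n)·A·R^(2/3)·S^(1/2) = (1/0.042) × 15.27 × 1.348^(2/3) × 0.00072^(1/2) = 11.90 m³/s

11.9 m³/s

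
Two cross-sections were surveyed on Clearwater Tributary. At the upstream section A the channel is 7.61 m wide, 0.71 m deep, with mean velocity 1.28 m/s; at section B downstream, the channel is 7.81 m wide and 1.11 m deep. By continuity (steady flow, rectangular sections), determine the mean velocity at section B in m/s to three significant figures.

0.798 m/s

Q = A₁V₁ = (7.61×0.71) × 1.28 = 6.916 m³/s
A₂ = 7.81 × 1.11 = 8.669 m²
V₂ = Q/A₂ = 6.916/8.669 = 0.7978 m/s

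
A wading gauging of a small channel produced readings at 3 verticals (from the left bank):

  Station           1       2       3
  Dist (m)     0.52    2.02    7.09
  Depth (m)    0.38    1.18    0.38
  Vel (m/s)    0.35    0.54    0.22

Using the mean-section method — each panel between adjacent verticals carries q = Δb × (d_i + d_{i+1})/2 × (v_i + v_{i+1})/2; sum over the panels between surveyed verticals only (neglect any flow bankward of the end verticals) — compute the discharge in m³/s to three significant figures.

2.02 m³/s

Panel 1-2: Δb = 1.5 m, d̄ = (0.38+1.18)/2 = 0.78, v̄ = (0.35+0.54)/2 = 0.445 → q = 1.5×0.78×0.445 = 0.5207 m³/s
Panel 2-3: Δb = 5.07 m, d̄ = (1.18+0.38)/2 = 0.78, v̄ = (0.54+0.22)/2 = 0.38 → q = 5.07×0.78×0.38 = 1.503 m³/s
Q = Σ q = 2.023 m³/s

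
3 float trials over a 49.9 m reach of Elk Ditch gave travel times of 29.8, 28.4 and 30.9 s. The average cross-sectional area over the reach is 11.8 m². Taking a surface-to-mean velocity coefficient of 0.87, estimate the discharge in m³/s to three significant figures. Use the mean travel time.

t̄ = (29.8 + 28.4 + 30.9) / 3 = 29.7 s
v_surface = L / t̄ = 49.9 / 29.7 = 1.680 m/s
v_mean = 0.87 × 1.680 = 1.462 m/s
Q = A × v_mean = 11.8 × 1.462 = 17.25 m³/s

17.2 m³/s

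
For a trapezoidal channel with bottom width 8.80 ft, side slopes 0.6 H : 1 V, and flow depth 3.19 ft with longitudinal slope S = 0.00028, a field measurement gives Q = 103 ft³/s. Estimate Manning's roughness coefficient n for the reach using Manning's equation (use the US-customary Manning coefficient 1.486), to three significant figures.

0.0135

A = (b + z·y)·y = (8.80 + 0.6×3.19)×3.19 = 34.18 ft²
P = b + 2y√(1+z²) = 8.80 + 2×3.19×√(1+0.6²) = 16.24 ft
R = A/P = 34.18/16.24 = 2.104 ft
n = (1.486/Q)·A·R^(2/3)·S^(1/2) = (1.486/103) × 34.18 × 1.642 × 0.01673 = 0.01355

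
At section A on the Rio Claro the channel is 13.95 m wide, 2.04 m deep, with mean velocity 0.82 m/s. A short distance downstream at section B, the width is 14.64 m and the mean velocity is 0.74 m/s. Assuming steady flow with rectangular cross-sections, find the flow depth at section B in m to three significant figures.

Q = A₁V₁ = (13.95×2.04) × 0.82 = 23.34 m³/s
d₂ = Q/(b₂ V₂) = 23.34/(14.64×0.74) = 2.154 m

2.15 m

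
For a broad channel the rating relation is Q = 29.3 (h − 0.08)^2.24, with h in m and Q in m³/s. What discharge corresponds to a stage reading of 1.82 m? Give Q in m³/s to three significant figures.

Q = 29.3 × (1.82 − 0.08)^2.24 = 29.3 × 1.74^2.24 = 101.3 m³/s

101 m³/s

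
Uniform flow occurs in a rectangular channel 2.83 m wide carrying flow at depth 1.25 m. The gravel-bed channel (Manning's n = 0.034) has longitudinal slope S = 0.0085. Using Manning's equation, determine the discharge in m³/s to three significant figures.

A = b·y = 2.83 × 1.25 = 3.538 m²
P = b + 2y = 2.83 + 2×1.25 = 5.330 m
R = A/P = 3.538/5.330 = 0.6637 m
Q = (1/n)·A·R^(2/3)·S^(1/2) = (1/0.034) × 3.538 × 0.6637^(2/3) × 0.0085^(1/2) = 7.299 m³/s

7.30 m³/s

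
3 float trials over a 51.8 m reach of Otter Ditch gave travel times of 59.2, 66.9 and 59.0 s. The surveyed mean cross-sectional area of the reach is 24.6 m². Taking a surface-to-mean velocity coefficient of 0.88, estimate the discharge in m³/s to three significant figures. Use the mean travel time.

t̄ = (59.2 + 66.9 + 59.0) / 3 = 61.7 s
v_surface = L / t̄ = 51.8 / 61.7 = 0.8395 m/s
v_mean = 0.88 × 0.8395 = 0.7388 m/s
Q = A × v_mean = 24.6 × 0.7388 = 18.17 m³/s

18.2 m³/s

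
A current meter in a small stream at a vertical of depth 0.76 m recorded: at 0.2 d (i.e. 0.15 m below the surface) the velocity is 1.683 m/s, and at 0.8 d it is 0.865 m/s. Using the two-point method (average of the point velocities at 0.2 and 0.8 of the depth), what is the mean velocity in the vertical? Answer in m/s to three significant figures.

1.27 m/s

v̄ = (1.683 + 0.865) / 2 = 1.274 m/s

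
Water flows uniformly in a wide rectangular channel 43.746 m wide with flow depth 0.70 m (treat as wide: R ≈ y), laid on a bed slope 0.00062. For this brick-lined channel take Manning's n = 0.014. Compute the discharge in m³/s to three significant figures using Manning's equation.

42.9 m³/s

A = b·y = 43.746 × 0.70 = 30.62 m²
Wide channel: R ≈ y = 0.70 m
Q = (1/n)·A·R^(2/3)·S^(1/2) = (1/0.014) × 30.62 × 0.7000^(2/3) × 0.00062^(1/2) = 42.94 m³/s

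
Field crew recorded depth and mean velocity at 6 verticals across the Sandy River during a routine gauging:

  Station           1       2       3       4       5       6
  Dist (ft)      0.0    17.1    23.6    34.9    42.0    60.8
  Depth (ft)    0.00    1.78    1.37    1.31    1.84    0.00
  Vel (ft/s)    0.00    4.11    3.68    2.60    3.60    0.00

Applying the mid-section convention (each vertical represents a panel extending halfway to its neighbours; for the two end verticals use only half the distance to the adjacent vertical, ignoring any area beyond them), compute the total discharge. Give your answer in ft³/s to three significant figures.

248 ft³/s

w_2 = (23.6 − 0.0)/2 = 11.8 ft; q_2 = 4.11 × 1.78 × 11.8 = 86.33 ft³/s
w_3 = (34.9 − 17.1)/2 = 8.9 ft; q_3 = 3.68 × 1.37 × 8.9 = 44.87 ft³/s
w_4 = (42.0 − 23.6)/2 = 9.2 ft; q_4 = 2.60 × 1.31 × 9.2 = 31.34 ft³/s
w_5 = (60.8 − 34.9)/2 = 12.95 ft; q_5 = 3.60 × 1.84 × 12.95 = 85.78 ft³/s
Stations 1, 6 contribute zero (depth or velocity is 0).
Q = Σ qᵢ = 248.3 ft³/s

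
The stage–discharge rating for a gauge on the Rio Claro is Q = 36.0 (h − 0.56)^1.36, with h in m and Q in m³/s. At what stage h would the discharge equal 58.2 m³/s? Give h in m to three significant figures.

h − h₀ = (Q/C)^(1/b) = (58.2/36.0)^(1/1.36) = 1.424 m
h = 0.56 + 1.424 = 1.984 m

1.98 m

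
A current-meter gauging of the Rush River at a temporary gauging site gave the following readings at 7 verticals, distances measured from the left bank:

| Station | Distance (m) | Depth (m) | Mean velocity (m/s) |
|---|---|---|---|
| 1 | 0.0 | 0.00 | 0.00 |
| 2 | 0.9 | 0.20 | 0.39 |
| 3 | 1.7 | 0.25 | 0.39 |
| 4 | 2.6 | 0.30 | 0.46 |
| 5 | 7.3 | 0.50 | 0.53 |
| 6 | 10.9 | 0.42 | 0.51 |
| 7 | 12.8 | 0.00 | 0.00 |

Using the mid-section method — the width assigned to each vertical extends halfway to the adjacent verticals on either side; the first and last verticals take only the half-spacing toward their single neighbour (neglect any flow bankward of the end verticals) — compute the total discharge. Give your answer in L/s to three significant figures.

w_2 = (1.7 − 0.0)/2 = 0.85 m; q_2 = 0.39 × 0.20 × 0.85 = 0.06630 m³/s
w_3 = (2.6 − 0.9)/2 = 0.85 m; q_3 = 0.39 × 0.25 × 0.85 = 0.08288 m³/s
w_4 = (7.3 − 1.7)/2 = 2.8 m; q_4 = 0.46 × 0.30 × 2.8 = 0.3864 m³/s
w_5 = (10.9 − 2.6)/2 = 4.15 m; q_5 = 0.53 × 0.50 × 4.15 = 1.100 m³/s
w_6 = (12.8 − 7.3)/2 = 2.75 m; q_6 = 0.51 × 0.42 × 2.75 = 0.5891 m³/s
Stations 1, 7 contribute zero (depth or velocity is 0).
Q = Σ qᵢ = 2.224 m³/s
= 2.224 × 1000 = 2224 L/s

2220 L/s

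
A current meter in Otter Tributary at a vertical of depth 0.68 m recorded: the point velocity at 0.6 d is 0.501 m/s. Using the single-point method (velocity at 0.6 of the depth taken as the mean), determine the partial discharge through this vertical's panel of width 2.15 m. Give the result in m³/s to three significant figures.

v̄ = v₀.₆ = 0.501 m/s
q = v̄ × d × w = 0.5010 × 0.68 × 2.15 = 0.7325 m³/s

0.732 m³/s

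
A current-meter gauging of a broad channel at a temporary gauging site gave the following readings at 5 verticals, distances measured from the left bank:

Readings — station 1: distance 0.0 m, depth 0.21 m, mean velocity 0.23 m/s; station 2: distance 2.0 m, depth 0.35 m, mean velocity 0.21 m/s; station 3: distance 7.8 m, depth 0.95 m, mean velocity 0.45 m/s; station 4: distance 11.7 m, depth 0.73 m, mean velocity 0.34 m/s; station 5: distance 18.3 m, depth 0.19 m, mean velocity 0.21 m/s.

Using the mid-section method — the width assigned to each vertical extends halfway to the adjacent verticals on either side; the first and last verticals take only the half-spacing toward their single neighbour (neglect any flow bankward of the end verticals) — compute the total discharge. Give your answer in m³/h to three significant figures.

13800 m³/h

w_1 = (2.0 − 0.0)/2 = 1 m; q_1 = 0.23 × 0.21 × 1 = 0.04830 m³/s
w_2 = (7.8 − 0.0)/2 = 3.9 m; q_2 = 0.21 × 0.35 × 3.9 = 0.2867 m³/s
w_3 = (11.7 − 2.0)/2 = 4.85 m; q_3 = 0.45 × 0.95 × 4.85 = 2.073 m³/s
w_4 = (18.3 − 7.8)/2 = 5.25 m; q_4 = 0.34 × 0.73 × 5.25 = 1.303 m³/s
w_5 = (18.3 − 11.7)/2 = 3.3 m; q_5 = 0.21 × 0.19 × 3.3 = 0.1317 m³/s
Q = Σ qᵢ = 3.843 m³/s
= 3.843 × 3600 = 13830 m³/h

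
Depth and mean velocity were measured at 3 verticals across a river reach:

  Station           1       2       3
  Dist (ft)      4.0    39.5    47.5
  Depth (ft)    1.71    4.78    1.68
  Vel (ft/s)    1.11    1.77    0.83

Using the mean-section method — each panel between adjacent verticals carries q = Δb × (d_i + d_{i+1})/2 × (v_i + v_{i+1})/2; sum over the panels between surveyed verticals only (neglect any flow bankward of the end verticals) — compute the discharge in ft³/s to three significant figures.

Panel 1-2: Δb = 35.5 ft, d̄ = (1.71+4.78)/2 = 3.245, v̄ = (1.11+1.77)/2 = 1.44 → q = 35.5×3.245×1.44 = 165.9 ft³/s
Panel 2-3: Δb = 8 ft, d̄ = (4.78+1.68)/2 = 3.23, v̄ = (1.77+0.83)/2 = 1.3 → q = 8×3.23×1.3 = 33.59 ft³/s
Q = Σ q = 199.5 ft³/s

199 ft³/s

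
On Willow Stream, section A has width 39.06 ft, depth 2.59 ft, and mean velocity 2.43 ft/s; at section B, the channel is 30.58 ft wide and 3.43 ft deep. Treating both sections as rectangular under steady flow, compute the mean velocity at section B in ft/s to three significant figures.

Q = A₁V₁ = (39.06×2.59) × 2.43 = 245.8 ft³/s
A₂ = 30.58 × 3.43 = 104.9 ft²
V₂ = Q/A₂ = 245.8/104.9 = 2.344 ft/s

2.34 ft/s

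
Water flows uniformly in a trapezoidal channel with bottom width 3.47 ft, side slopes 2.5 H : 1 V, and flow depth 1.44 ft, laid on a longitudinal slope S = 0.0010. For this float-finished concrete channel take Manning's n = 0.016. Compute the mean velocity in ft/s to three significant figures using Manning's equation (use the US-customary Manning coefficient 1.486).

A = (b + z·y)·y = (3.47 + 2.5×1.44)×1.44 = 10.18 ft²
P = b + 2y√(1+z²) = 3.47 + 2×1.44×√(1+2.5²) = 11.22 ft
R = A/P = 10.18/11.22 = 0.9070 ft
Q = (1.486/n)·A·R^(2/3)·S^(1/2) = (1.486/0.016) × 10.18 × 0.9070^(2/3) × 0.0010^(1/2) = 28.02 ft³/s
V = Q/A = 28.02/10.18 = 2.752 ft/s

2.75 ft/s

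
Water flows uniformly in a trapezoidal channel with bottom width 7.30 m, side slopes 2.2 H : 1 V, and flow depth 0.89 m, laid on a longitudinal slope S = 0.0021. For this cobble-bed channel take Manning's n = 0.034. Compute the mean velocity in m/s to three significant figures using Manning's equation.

A = (b + z·y)·y = (7.30 + 2.2×0.89)×0.89 = 8.240 m²
P = b + 2y√(1+z²) = 7.30 + 2×0.89×√(1+2.2²) = 11.60 m
R = A/P = 8.240/11.60 = 0.7102 m
Q = (1/n)·A·R^(2/3)·S^(1/2) = (1/0.034) × 8.240 × 0.7102^(2/3) × 0.0021^(1/2) = 8.840 m³/s
V = Q/A = 8.840/8.240 = 1.073 m/s

1.07 m/s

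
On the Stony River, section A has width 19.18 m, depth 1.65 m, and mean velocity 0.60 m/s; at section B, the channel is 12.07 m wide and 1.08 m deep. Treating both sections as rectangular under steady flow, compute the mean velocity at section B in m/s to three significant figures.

1.46 m/s

Q = A₁V₁ = (19.18×1.65) × 0.60 = 18.99 m³/s
A₂ = 12.07 × 1.08 = 13.04 m²
V₂ = Q/A₂ = 18.99/13.04 = 1.457 m/s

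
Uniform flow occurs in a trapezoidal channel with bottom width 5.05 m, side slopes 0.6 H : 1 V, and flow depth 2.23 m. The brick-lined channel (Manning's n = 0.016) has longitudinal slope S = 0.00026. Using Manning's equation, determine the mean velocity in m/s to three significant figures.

1.25 m/s

A = (b + z·y)·y = (5.05 + 0.6×2.23)×2.23 = 14.25 m²
P = b + 2y√(1+z²) = 5.05 + 2×2.23×√(1+0.6²) = 10.25 m
R = A/P = 14.25/10.25 = 1.390 m
Q = (1/n)·A·R^(2/3)·S^(1/2) = (1/0.016) × 14.25 × 1.390^(2/3) × 0.00026^(1/2) = 17.88 m³/s
V = Q/A = 17.88/14.25 = 1.255 m/s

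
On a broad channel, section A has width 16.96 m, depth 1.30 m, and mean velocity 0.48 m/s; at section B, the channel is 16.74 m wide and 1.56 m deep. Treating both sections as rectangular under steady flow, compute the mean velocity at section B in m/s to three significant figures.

0.405 m/s

Q = A₁V₁ = (16.96×1.30) × 0.48 = 10.58 m³/s
A₂ = 16.74 × 1.56 = 26.11 m²
V₂ = Q/A₂ = 10.58/26.11 = 0.4053 m/s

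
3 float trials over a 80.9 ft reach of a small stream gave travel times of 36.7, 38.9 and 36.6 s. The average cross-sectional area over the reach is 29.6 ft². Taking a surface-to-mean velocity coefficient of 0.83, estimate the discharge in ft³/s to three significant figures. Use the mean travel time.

t̄ = (36.7 + 38.9 + 36.6) / 3 = 37.4 s
v_surface = L / t̄ = 80.9 / 37.4 = 2.163 ft/s
v_mean = 0.83 × 2.163 = 1.795 ft/s
Q = A × v_mean = 29.6 × 1.795 = 53.14 ft³/s

53.1 ft³/s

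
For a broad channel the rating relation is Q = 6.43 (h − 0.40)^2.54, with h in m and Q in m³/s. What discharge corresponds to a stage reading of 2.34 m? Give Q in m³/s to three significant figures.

Q = 6.43 × (2.34 − 0.40)^2.54 = 6.43 × 1.94^2.54 = 34.61 m³/s

34.6 m³/s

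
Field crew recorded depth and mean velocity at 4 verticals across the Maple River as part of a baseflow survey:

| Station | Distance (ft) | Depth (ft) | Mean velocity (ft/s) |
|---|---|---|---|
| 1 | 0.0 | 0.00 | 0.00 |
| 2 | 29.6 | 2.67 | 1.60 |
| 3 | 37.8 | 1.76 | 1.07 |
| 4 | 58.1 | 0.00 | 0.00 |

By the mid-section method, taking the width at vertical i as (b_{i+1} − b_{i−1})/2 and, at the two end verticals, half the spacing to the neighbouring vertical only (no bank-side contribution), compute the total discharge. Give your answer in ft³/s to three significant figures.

108 ft³/s

w_2 = (37.8 − 0.0)/2 = 18.9 ft; q_2 = 1.60 × 2.67 × 18.9 = 80.74 ft³/s
w_3 = (58.1 − 29.6)/2 = 14.25 ft; q_3 = 1.07 × 1.76 × 14.25 = 26.84 ft³/s
Stations 1, 4 contribute zero (depth or velocity is 0).
Q = Σ qᵢ = 107.6 ft³/s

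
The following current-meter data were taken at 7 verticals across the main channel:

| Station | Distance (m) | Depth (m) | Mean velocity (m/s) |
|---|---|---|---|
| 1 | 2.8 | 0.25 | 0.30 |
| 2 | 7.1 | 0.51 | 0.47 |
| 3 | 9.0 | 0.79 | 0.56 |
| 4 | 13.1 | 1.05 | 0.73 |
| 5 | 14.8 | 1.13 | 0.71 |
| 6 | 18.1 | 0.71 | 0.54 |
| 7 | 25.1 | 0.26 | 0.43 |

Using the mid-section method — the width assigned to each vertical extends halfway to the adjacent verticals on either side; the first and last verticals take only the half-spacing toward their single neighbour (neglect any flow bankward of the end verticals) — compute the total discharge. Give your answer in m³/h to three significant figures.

w_1 = (7.1 − 2.8)/2 = 2.15 m; q_1 = 0.30 × 0.25 × 2.15 = 0.1613 m³/s
w_2 = (9.0 − 2.8)/2 = 3.1 m; q_2 = 0.47 × 0.51 × 3.1 = 0.7431 m³/s
w_3 = (13.1 − 7.1)/2 = 3 m; q_3 = 0.56 × 0.79 × 3 = 1.327 m³/s
w_4 = (14.8 − 9.0)/2 = 2.9 m; q_4 = 0.73 × 1.05 × 2.9 = 2.223 m³/s
w_5 = (18.1 − 13.1)/2 = 2.5 m; q_5 = 0.71 × 1.13 × 2.5 = 2.006 m³/s
w_6 = (25.1 − 14.8)/2 = 5.15 m; q_6 = 0.54 × 0.71 × 5.15 = 1.975 m³/s
w_7 = (25.1 − 18.1)/2 = 3.5 m; q_7 = 0.43 × 0.26 × 3.5 = 0.3913 m³/s
Q = Σ qᵢ = 8.826 m³/s
= 8.826 × 3600 = 31770 m³/h

31800 m³/h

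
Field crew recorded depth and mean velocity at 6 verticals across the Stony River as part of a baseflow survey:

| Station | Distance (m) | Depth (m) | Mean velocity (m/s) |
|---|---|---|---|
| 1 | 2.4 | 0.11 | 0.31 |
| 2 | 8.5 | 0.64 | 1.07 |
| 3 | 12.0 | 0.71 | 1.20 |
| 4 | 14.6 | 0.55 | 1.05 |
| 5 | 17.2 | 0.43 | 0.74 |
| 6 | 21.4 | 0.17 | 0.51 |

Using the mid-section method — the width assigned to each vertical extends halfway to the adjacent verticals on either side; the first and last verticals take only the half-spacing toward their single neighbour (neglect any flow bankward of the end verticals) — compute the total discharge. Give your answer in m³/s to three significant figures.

8.76 m³/s

w_1 = (8.5 − 2.4)/2 = 3.05 m; q_1 = 0.31 × 0.11 × 3.05 = 0.1040 m³/s
w_2 = (12.0 − 2.4)/2 = 4.8 m; q_2 = 1.07 × 0.64 × 4.8 = 3.287 m³/s
w_3 = (14.6 − 8.5)/2 = 3.05 m; q_3 = 1.20 × 0.71 × 3.05 = 2.599 m³/s
w_4 = (17.2 − 12.0)/2 = 2.6 m; q_4 = 1.05 × 0.55 × 2.6 = 1.502 m³/s
w_5 = (21.4 − 14.6)/2 = 3.4 m; q_5 = 0.74 × 0.43 × 3.4 = 1.082 m³/s
w_6 = (21.4 − 17.2)/2 = 2.1 m; q_6 = 0.51 × 0.17 × 2.1 = 0.1821 m³/s
Q = Σ qᵢ = 8.755 m³/s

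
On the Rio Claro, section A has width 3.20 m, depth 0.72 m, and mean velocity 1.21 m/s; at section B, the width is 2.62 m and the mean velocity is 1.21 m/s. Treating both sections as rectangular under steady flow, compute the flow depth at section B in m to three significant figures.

0.879 m

Q = A₁V₁ = (3.20×0.72) × 1.21 = 2.788 m³/s
d₂ = Q/(b₂ V₂) = 2.788/(2.62×1.21) = 0.8794 m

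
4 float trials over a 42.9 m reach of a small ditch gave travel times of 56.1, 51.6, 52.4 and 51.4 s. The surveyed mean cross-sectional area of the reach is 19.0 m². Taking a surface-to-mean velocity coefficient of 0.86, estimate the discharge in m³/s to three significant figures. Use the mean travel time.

t̄ = (56.1 + 51.6 + 52.4 + 51.4) / 4 = 52.875 s
v_surface = L / t̄ = 42.9 / 52.875 = 0.8113 m/s
v_mean = 0.86 × 0.8113 = 0.6978 m/s
Q = A × v_mean = 19.0 × 0.6978 = 13.26 m³/s

13.3 m³/s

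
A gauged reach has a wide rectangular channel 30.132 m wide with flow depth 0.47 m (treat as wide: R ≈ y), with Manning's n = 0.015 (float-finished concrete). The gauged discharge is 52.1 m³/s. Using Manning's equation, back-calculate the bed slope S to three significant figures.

0.00833

A = b·y = 30.132 × 0.47 = 14.16 m²
Wide channel: R ≈ y = 0.47 m
S = (Q·n / (1·A·R^(2/3)))² = (52.1×0.015 / (1×14.16×0.6045))² = 0.008333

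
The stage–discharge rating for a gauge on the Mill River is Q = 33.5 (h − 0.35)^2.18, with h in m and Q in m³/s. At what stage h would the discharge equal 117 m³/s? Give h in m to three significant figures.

h − h₀ = (Q/C)^(1/b) = (117/33.5)^(1/2.18) = 1.775 m
h = 0.35 + 1.775 = 2.125 m

2.12 m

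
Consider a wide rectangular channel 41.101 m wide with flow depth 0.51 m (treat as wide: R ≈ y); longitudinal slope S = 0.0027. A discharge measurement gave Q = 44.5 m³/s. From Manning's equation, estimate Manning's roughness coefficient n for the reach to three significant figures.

0.0156

A = b·y = 41.101 × 0.51 = 20.96 m²
Wide channel: R ≈ y = 0.51 m
n = (1/Q)·A·R^(2/3)·S^(1/2) = (1/44.5) × 20.96 × 0.6383 × 0.05196 = 0.01562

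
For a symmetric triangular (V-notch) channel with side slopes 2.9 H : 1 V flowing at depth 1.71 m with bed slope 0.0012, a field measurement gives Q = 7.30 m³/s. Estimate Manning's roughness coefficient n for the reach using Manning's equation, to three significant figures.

A = z·y² = 2.9×1.71² = 8.480 m²
P = 2y√(1+z²) = 2×1.71×√(1+2.9²) = 10.49 m
R = A/P = 8.480/10.49 = 0.8083 m
n = (1/Q)·A·R^(2/3)·S^(1/2) = (1/7.30) × 8.480 × 0.8677 × 0.03464 = 0.03492

0.0349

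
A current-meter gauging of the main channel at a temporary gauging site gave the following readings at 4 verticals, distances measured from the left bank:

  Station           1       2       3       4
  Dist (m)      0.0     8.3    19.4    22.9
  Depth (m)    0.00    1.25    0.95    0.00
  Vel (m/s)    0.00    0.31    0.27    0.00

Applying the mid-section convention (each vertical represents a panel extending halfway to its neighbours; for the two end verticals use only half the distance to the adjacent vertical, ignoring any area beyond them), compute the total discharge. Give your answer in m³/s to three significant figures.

5.63 m³/s

w_2 = (19.4 − 0.0)/2 = 9.7 m; q_2 = 0.31 × 1.25 × 9.7 = 3.759 m³/s
w_3 = (22.9 − 8.3)/2 = 7.3 m; q_3 = 0.27 × 0.95 × 7.3 = 1.872 m³/s
Stations 1, 4 contribute zero (depth or velocity is 0).
Q = Σ qᵢ = 5.631 m³/s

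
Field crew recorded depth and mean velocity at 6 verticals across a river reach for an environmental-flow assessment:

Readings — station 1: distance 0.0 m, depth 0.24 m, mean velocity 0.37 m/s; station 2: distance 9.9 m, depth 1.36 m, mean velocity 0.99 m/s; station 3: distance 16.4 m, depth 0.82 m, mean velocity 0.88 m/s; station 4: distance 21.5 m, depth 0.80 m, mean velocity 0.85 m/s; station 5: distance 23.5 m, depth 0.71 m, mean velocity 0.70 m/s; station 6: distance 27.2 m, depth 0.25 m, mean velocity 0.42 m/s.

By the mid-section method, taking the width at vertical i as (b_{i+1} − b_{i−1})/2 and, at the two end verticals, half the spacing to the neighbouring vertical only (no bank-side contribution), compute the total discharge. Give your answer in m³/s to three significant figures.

19.7 m³/s

w_1 = (9.9 − 0.0)/2 = 4.95 m; q_1 = 0.37 × 0.24 × 4.95 = 0.4396 m³/s
w_2 = (16.4 − 0.0)/2 = 8.2 m; q_2 = 0.99 × 1.36 × 8.2 = 11.04 m³/s
w_3 = (21.5 − 9.9)/2 = 5.8 m; q_3 = 0.88 × 0.82 × 5.8 = 4.185 m³/s
w_4 = (23.5 − 16.4)/2 = 3.55 m; q_4 = 0.85 × 0.80 × 3.55 = 2.414 m³/s
w_5 = (27.2 − 21.5)/2 = 2.85 m; q_5 = 0.70 × 0.71 × 2.85 = 1.416 m³/s
w_6 = (27.2 − 23.5)/2 = 1.85 m; q_6 = 0.42 × 0.25 × 1.85 = 0.1943 m³/s
Q = Σ qᵢ = 19.69 m³/s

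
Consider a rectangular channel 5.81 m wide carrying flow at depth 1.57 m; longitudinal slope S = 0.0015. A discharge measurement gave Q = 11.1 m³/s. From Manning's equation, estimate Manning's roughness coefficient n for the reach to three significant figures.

A = b·y = 5.81 × 1.57 = 9.122 m²
P = b + 2y = 5.81 + 2×1.57 = 8.950 m
R = A/P = 9.122/8.950 = 1.019 m
n = (1/Q)·A·R^(2/3)·S^(1/2) = (1/11.1) × 9.122 × 1.013 × 0.03873 = 0.03223

0.0322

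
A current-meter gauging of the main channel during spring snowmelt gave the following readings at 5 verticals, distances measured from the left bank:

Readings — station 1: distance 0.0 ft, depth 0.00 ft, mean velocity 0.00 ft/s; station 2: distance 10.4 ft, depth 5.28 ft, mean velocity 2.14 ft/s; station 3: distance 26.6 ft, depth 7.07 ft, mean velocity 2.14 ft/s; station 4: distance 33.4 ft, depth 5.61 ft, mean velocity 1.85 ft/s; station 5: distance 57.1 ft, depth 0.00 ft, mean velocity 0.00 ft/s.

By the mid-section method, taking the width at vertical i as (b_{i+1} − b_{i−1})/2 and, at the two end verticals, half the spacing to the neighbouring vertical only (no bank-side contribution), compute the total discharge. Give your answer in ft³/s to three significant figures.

w_2 = (26.6 − 0.0)/2 = 13.3 ft; q_2 = 2.14 × 5.28 × 13.3 = 150.3 ft³/s
w_3 = (33.4 − 10.4)/2 = 11.5 ft; q_3 = 2.14 × 7.07 × 11.5 = 174.0 ft³/s
w_4 = (57.1 − 26.6)/2 = 15.25 ft; q_4 = 1.85 × 5.61 × 15.25 = 158.3 ft³/s
Stations 1, 5 contribute zero (depth or velocity is 0).
Q = Σ qᵢ = 482.5 ft³/s

483 ft³/s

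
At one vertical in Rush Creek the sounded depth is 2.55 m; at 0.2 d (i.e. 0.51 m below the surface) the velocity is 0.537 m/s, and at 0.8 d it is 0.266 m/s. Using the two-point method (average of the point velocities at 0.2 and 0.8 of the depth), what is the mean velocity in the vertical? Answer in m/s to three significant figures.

v̄ = (0.537 + 0.266) / 2 = 0.4015 m/s

0.402 m/s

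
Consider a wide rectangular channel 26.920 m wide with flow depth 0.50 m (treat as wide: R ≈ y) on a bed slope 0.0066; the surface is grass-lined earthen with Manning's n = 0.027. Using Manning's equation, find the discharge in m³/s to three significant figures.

25.5 m³/s

A = b·y = 26.920 × 0.50 = 13.46 m²
Wide channel: R ≈ y = 0.50 m
Q = (1/n)·A·R^(2/3)·S^(1/2) = (1/0.027) × 13.46 × 0.5000^(2/3) × 0.0066^(1/2) = 25.51 m³/s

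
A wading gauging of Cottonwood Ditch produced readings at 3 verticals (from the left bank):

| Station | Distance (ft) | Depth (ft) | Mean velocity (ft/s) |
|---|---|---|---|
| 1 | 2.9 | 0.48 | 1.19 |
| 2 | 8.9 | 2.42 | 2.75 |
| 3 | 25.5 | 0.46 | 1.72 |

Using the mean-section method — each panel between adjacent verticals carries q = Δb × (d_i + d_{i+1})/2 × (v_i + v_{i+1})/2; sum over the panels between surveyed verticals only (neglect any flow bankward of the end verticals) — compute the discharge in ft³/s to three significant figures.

Panel 1-2: Δb = 6 ft, d̄ = (0.48+2.42)/2 = 1.45, v̄ = (1.19+2.75)/2 = 1.97 → q = 6×1.45×1.97 = 17.14 ft³/s
Panel 2-3: Δb = 16.6 ft, d̄ = (2.42+0.46)/2 = 1.44, v̄ = (2.75+1.72)/2 = 2.235 → q = 16.6×1.44×2.235 = 53.43 ft³/s
Q = Σ q = 70.56 ft³/s

70.6 ft³/s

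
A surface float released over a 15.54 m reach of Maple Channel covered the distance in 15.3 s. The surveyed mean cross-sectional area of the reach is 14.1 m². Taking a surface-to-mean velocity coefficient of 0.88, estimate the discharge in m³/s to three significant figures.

v_surface = L / t̄ = 15.54 / 15.3 = 1.016 m/s
v_mean = 0.88 × 1.016 = 0.8938 m/s
Q = A × v_mean = 14.1 × 0.8938 = 12.60 m³/s

12.6 m³/s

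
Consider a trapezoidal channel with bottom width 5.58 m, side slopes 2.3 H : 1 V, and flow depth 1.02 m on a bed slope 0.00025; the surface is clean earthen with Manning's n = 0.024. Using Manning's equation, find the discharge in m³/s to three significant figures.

4.42 m³/s

A = (b + z·y)·y = (5.58 + 2.3×1.02)×1.02 = 8.085 m²
P = b + 2y√(1+z²) = 5.58 + 2×1.02×√(1+2.3²) = 10.70 m
R = A/P = 8.085/10.70 = 0.7558 m
Q = (1/n)·A·R^(2/3)·S^(1/2) = (1/0.024) × 8.085 × 0.7558^(2/3) × 0.00025^(1/2) = 4.419 m³/s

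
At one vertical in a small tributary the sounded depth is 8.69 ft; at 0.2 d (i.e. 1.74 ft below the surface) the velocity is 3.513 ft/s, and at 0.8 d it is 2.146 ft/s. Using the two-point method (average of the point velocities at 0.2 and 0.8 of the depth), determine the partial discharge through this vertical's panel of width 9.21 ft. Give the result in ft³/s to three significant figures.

226 ft³/s

v̄ = (3.513 + 2.146) / 2 = 2.830 ft/s
q = v̄ × d × w = 2.830 × 8.69 × 9.21 = 226.5 ft³/s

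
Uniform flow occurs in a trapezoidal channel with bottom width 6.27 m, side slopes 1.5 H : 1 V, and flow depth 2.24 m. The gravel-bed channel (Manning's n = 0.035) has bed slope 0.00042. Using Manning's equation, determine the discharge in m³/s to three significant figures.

16.6 m³/s

A = (b + z·y)·y = (6.27 + 1.5×2.24)×2.24 = 21.57 m²
P = b + 2y√(1+z²) = 6.27 + 2×2.24×√(1+1.5²) = 14.35 m
R = A/P = 21.57/14.35 = 1.504 m
Q = (1/n)·A·R^(2/3)·S^(1/2) = (1/0.035) × 21.57 × 1.504^(2/3) × 0.00042^(1/2) = 16.58 m³/s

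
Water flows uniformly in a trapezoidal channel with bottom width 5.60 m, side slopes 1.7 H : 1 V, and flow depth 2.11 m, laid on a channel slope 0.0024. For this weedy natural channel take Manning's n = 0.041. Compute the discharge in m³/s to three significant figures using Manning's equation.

28.9 m³/s

A = (b + z·y)·y = (5.60 + 1.7×2.11)×2.11 = 19.38 m²
P = b + 2y√(1+z²) = 5.60 + 2×2.11×√(1+1.7²) = 13.92 m
R = A/P = 19.38/13.92 = 1.392 m
Q = (1/n)·A·R^(2/3)·S^(1/2) = (1/0.041) × 19.38 × 1.392^(2/3) × 0.0024^(1/2) = 28.88 m³/s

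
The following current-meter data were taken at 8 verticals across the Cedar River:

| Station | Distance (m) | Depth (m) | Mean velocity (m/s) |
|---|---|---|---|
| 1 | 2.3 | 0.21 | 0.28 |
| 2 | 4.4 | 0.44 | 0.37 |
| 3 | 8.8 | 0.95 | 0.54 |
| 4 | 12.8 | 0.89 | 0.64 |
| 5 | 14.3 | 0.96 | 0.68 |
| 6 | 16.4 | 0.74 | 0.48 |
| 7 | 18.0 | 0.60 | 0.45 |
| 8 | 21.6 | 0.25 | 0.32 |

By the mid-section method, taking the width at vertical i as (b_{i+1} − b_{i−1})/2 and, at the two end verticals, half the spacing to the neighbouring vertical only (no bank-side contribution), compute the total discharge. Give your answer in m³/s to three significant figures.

6.99 m³/s

w_1 = (4.4 − 2.3)/2 = 1.05 m; q_1 = 0.28 × 0.21 × 1.05 = 0.06174 m³/s
w_2 = (8.8 − 2.3)/2 = 3.25 m; q_2 = 0.37 × 0.44 × 3.25 = 0.5291 m³/s
w_3 = (12.8 − 4.4)/2 = 4.2 m; q_3 = 0.54 × 0.95 × 4.2 = 2.155 m³/s
w_4 = (14.3 − 8.8)/2 = 2.75 m; q_4 = 0.64 × 0.89 × 2.75 = 1.566 m³/s
w_5 = (16.4 − 12.8)/2 = 1.8 m; q_5 = 0.68 × 0.96 × 1.8 = 1.175 m³/s
w_6 = (18.0 − 14.3)/2 = 1.85 m; q_6 = 0.48 × 0.74 × 1.85 = 0.6571 m³/s
w_7 = (21.6 − 16.4)/2 = 2.6 m; q_7 = 0.45 × 0.60 × 2.6 = 0.7020 m³/s
w_8 = (21.6 − 18.0)/2 = 1.8 m; q_8 = 0.32 × 0.25 × 1.8 = 0.1440 m³/s
Q = Σ qᵢ = 6.990 m³/s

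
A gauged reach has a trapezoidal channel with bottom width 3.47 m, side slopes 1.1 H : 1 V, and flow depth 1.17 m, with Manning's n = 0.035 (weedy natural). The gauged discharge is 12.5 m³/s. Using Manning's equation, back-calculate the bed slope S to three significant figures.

0.00831

A = (b + z·y)·y = (3.47 + 1.1×1.17)×1.17 = 5.566 m²
P = b + 2y√(1+z²) = 3.47 + 2×1.17×√(1+1.1²) = 6.949 m
R = A/P = 5.566/6.949 = 0.8010 m
S = (Q·n / (1·A·R^(2/3)))² = (12.5×0.035 / (1×5.566×0.8625))² = 0.008307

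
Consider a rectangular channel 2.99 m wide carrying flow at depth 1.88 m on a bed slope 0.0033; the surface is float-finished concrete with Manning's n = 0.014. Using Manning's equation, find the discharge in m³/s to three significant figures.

A = b·y = 2.99 × 1.88 = 5.621 m²
P = b + 2y = 2.99 + 2×1.88 = 6.750 m
R = A/P = 5.621/6.750 = 0.8328 m
Q = (1/n)·A·R^(2/3)·S^(1/2) = (1/0.014) × 5.621 × 0.8328^(2/3) × 0.0033^(1/2) = 20.42 m³/s

20.4 m³/s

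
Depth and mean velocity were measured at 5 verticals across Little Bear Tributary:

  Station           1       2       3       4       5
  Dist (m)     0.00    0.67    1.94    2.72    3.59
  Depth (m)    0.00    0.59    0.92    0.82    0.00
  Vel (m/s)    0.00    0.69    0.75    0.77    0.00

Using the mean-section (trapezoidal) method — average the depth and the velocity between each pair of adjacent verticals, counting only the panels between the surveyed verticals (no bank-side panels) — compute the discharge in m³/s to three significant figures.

Panel 1-2: Δb = 0.67 m, d̄ = (0.00+0.59)/2 = 0.295, v̄ = (0.00+0.69)/2 = 0.345 → q = 0.67×0.295×0.345 = 0.06819 m³/s
Panel 2-3: Δb = 1.27 m, d̄ = (0.59+0.92)/2 = 0.755, v̄ = (0.69+0.75)/2 = 0.72 → q = 1.27×0.755×0.72 = 0.6904 m³/s
Panel 3-4: Δb = 0.78 m, d̄ = (0.92+0.82)/2 = 0.87, v̄ = (0.75+0.77)/2 = 0.76 → q = 0.78×0.87×0.76 = 0.5157 m³/s
Panel 4-5: Δb = 0.87 m, d̄ = (0.82+0.00)/2 = 0.41, v̄ = (0.77+0.00)/2 = 0.385 → q = 0.87×0.41×0.385 = 0.1373 m³/s
Q = Σ q = 1.412 m³/s

1.41 m³/s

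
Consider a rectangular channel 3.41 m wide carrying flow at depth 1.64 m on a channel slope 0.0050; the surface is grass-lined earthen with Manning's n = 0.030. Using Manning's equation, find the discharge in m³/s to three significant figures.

11.7 m³/s

A = b·y = 3.41 × 1.64 = 5.592 m²
P = b + 2y = 3.41 + 2×1.64 = 6.690 m
R = A/P = 5.592/6.690 = 0.8359 m
Q = (1/n)·A·R^(2/3)·S^(1/2) = (1/0.030) × 5.592 × 0.8359^(2/3) × 0.0050^(1/2) = 11.70 m³/s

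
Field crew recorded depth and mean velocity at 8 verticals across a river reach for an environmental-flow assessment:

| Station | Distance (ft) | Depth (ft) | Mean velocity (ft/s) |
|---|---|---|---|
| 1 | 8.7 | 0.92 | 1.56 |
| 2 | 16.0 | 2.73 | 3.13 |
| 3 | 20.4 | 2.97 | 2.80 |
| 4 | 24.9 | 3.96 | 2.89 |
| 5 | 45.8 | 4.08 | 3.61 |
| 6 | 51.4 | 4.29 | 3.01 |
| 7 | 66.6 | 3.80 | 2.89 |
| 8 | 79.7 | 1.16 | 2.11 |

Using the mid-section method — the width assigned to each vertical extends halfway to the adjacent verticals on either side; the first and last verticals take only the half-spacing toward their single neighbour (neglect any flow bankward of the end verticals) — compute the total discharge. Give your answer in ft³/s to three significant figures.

w_1 = (16.0 − 8.7)/2 = 3.65 ft; q_1 = 1.56 × 0.92 × 3.65 = 5.238 ft³/s
w_2 = (20.4 − 8.7)/2 = 5.85 ft; q_2 = 3.13 × 2.73 × 5.85 = 49.99 ft³/s
w_3 = (24.9 − 16.0)/2 = 4.45 ft; q_3 = 2.80 × 2.97 × 4.45 = 37.01 ft³/s
w_4 = (45.8 − 20.4)/2 = 12.7 ft; q_4 = 2.89 × 3.96 × 12.7 = 145.3 ft³/s
w_5 = (51.4 − 24.9)/2 = 13.25 ft; q_5 = 3.61 × 4.08 × 13.25 = 195.2 ft³/s
w_6 = (66.6 − 45.8)/2 = 10.4 ft; q_6 = 3.01 × 4.29 × 10.4 = 134.3 ft³/s
w_7 = (79.7 − 51.4)/2 = 14.15 ft; q_7 = 2.89 × 3.80 × 14.15 = 155.4 ft³/s
w_8 = (79.7 − 66.6)/2 = 6.55 ft; q_8 = 2.11 × 1.16 × 6.55 = 16.03 ft³/s
Q = Σ qᵢ = 738.5 ft³/s

738 ft³/s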